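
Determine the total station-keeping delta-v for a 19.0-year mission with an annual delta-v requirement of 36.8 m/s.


dV = rate * years = 36.8 * 19.0
dV = 699.2000 m/s

699.2000 m/s


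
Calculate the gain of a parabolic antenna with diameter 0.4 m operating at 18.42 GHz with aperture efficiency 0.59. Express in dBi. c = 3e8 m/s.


lambda = c/f = 3e8 / 1.842e+10 = 0.01628664 m
G = eta*(pi*D/lambda)^2 = 0.59*(pi*0.4/0.01628664)^2
G = 3512.4365 (linear)
G = 10*log10(3512.4365) = 35.4561 dBi

35.4561 dBi


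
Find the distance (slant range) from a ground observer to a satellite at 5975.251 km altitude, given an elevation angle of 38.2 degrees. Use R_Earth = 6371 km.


h = 5975.251 km, el = 38.2 deg
d = -R_E*sin(el) + sqrt((R_E*sin(el))^2 + 2*R_E*h + h^2)
d = -6371.0000*sin(0.6667158) + sqrt((6371.0000*0.6184084)^2 + 2*6371.0000*5975.251 + 5975.251^2)
d = 7345.6385 km

7345.6385 km


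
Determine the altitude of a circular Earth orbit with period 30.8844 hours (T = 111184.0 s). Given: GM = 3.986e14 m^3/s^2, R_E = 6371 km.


T = 111184.0 s
r = (mu*T^2/(4*pi^2))^(1/3) = (3.986e14 * 111184.0^2 / (4*pi^2))^(1/3)
r = 4.9975143e+07 m = 49975.1434 km
alt = r - R_E = 49975.1434 - 6371 = 43604.1434 km

43604.1434 km


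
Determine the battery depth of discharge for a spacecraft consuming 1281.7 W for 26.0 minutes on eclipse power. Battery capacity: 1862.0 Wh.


E_used = P * t / 60 = 1281.7 * 26.0 / 60 = 555.4033 Wh
DOD = E_used / E_total * 100 = 555.4033 / 1862.0 * 100
DOD = 29.8283 %

29.8283 %


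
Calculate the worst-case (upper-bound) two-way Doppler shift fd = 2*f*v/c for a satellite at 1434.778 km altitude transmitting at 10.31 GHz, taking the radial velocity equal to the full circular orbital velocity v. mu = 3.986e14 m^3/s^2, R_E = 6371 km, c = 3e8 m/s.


r = 7.805778e+06 m
v = sqrt(mu/r) = 7145.9595 m/s (worst-case radial velocity)
f = 10.31 GHz = 1.031e+10 Hz
fd = 2*f*v/c = 2*1.031e+10*7145.9595/3.0e+08
fd = 491165.6151 Hz

491165.6151 Hz


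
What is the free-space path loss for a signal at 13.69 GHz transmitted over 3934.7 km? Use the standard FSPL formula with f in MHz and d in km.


f = 13.69 GHz = 13690.0000 MHz
d = 3934.7 km
FSPL = 32.44 + 20*log10(13690.0000) + 20*log10(3934.7)
FSPL = 32.44 + 82.7281 + 71.8982
FSPL = 187.0663 dB

187.0663 dB


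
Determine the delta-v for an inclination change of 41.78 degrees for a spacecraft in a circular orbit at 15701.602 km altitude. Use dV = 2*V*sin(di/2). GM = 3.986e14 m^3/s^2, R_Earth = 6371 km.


r = 22072.6020 km = 2.2072602e+07 m
V = sqrt(mu/r) = 4249.5396 m/s
di = 41.78 deg = 0.7291986 rad
dV = 2*V*sin(di/2) = 2*4249.5396*sin(0.3645993)
dV = 3030.5587 m/s = 3.0306 km/s

3.0306 km/s


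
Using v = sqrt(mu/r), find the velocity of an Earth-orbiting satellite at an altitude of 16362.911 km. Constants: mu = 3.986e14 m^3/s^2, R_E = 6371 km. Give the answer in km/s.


r = R_E + alt = 6371.0 + 16362.911 = 22733.9110 km = 2.2733911e+07 m
v = sqrt(mu/r) = sqrt(3.986e14 / 2.2733911e+07) = 4187.2758 m/s = 4.1873 km/s

4.1873 km/s


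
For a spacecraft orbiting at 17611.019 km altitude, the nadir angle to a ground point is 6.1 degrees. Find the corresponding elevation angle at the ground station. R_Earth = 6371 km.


r = R_E + alt = 23982.0190 km
Law of sines in the satellite / Earth-center / ground-point triangle:
  sin(nadir)/R_E = sin(90 + el)/r  =>  cos(el) = (r/R_E)*sin(nadir)
cos(el) = (23982.0190 / 6371.0000) * sin(6.1 deg) = 0.4000042
el = arccos(0.4000042) = 66.4216 deg
(Earth-central angle = 90 - nadir - el = 17.4784 deg)

66.4216 degrees


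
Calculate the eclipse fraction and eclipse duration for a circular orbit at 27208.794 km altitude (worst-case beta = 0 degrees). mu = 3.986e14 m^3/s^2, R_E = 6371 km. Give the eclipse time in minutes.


r = 33579.7940 km
T = 1020.6504 min
Eclipse fraction = arcsin(R_E/r)/pi = arcsin(6371.0000/33579.7940)/pi
= arcsin(0.1897272)/pi = 0.06076035
Eclipse duration = 0.06076035 * 1020.6504 = 62.0151 min

62.0151 minutes


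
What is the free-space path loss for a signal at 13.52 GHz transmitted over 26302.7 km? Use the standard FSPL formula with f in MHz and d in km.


f = 13.52 GHz = 13520.0000 MHz
d = 26302.7 km
FSPL = 32.44 + 20*log10(13520.0000) + 20*log10(26302.7)
FSPL = 32.44 + 82.6195 + 88.4000
FSPL = 203.4595 dB

203.4595 dB


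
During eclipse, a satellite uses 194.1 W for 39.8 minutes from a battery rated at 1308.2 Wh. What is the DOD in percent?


E_used = P * t / 60 = 194.1 * 39.8 / 60 = 128.7530 Wh
DOD = E_used / E_total * 100 = 128.7530 / 1308.2 * 100
DOD = 9.8420 %

9.8420 %


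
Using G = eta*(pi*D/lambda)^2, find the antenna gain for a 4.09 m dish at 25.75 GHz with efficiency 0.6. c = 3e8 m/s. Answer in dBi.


lambda = c/f = 3e8 / 2.575e+10 = 0.01165049 m
G = eta*(pi*D/lambda)^2 = 0.6*(pi*4.09/0.01165049)^2
G = 729809.5954 (linear)
G = 10*log10(729809.5954) = 58.6321 dBi

58.6321 dBi


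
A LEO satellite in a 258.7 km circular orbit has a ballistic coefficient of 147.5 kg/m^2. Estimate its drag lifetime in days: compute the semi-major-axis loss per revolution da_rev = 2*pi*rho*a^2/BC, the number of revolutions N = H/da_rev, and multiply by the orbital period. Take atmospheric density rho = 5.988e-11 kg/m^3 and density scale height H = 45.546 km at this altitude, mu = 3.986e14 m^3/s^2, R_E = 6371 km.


a = R_E + alt = 6629.7000 km = 6.6297e+06 m
da_rev = 2*pi*rho*a^2/BC = 2*pi*5.988e-11*(6.6297e+06)^2/147.5 = 112.113366 m per revolution
N = H/da_rev = 45546.0000 m / 112.113366 m = 406.2495 revolutions
P = 2*pi*sqrt(a^3/mu) = 5372.1983 s
lifetime = N*P = 406.2495 * 5372.1983 = 2.1824529e+06 s = 25.2599 days

25.2599 days


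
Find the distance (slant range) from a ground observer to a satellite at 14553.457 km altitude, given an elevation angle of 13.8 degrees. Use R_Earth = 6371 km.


h = 14553.457 km, el = 13.8 deg
d = -R_E*sin(el) + sqrt((R_E*sin(el))^2 + 2*R_E*h + h^2)
d = -6371.0000*sin(0.2408554) + sqrt((6371.0000*0.2385335)^2 + 2*6371.0000*14553.457 + 14553.457^2)
d = 18469.1187 km

18469.1187 km


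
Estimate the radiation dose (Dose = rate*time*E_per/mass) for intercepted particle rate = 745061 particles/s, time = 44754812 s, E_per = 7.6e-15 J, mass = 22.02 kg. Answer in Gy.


Total energy deposited = rate * time * E_per
  = 745061 * 44754812 * 7.6e-15 = 0.2534225 J
Dose = E_total / mass = 0.2534225 / 22.02
Dose = 0.01150874 Gy

0.0115 Gy


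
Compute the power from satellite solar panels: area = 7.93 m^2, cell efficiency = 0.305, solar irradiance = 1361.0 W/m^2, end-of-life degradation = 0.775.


P = area * eta * S * degradation
P = 7.93 * 0.305 * 1361.0 * 0.775
P = 2551.1316 W

2551.1316 W


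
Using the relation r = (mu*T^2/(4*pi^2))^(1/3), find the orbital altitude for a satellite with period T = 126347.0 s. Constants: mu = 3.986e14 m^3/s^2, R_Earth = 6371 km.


T = 126347.0 s
r = (mu*T^2/(4*pi^2))^(1/3) = (3.986e14 * 126347.0^2 / (4*pi^2))^(1/3)
r = 5.4421329e+07 m = 54421.3289 km
alt = r - R_E = 54421.3289 - 6371 = 48050.3289 km

48050.3289 km


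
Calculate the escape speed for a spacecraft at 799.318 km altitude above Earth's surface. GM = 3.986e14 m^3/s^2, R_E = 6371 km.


r = 6371.0 + 799.318 = 7170.3180 km = 7.170318e+06 m
v_esc = sqrt(2*mu/r) = sqrt(2*3.986e14 / 7.170318e+06)
v_esc = 10544.2195 m/s = 10.5442 km/s

10.5442 km/s


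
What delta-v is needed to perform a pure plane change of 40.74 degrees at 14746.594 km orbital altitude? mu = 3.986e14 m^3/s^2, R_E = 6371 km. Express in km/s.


r = 21117.5940 km = 2.1117594e+07 m
V = sqrt(mu/r) = 4344.5663 m/s
di = 40.74 deg = 0.7110471 rad
dV = 2*V*sin(di/2) = 2*4344.5663*sin(0.3555236)
dV = 3024.5240 m/s = 3.0245 km/s

3.0245 km/s


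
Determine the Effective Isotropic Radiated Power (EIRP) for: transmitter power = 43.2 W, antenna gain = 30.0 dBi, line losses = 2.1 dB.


Pt = 43.2 W = 16.3548 dBW
EIRP = Pt_dBW + Gt - losses = 16.3548 + 30.0 - 2.1 = 44.2548 dBW

44.2548 dBW


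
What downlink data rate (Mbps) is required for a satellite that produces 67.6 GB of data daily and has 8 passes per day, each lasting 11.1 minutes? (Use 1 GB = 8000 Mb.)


total contact time = 8 * 11.1 * 60 = 5328.0000 s
data = 67.6 GB = 540800.0000 Mb
rate = 540800.0000 / 5328.0000 = 101.5015 Mbps

101.5015 Mbps


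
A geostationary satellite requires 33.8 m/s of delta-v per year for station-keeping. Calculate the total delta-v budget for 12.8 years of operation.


dV = rate * years = 33.8 * 12.8
dV = 432.6400 m/s

432.6400 m/s


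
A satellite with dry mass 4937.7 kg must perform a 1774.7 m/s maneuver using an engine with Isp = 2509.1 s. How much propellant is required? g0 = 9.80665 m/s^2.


ve = Isp * g0 = 2509.1 * 9.80665 = 24605.865515 m/s
mass ratio = exp(dv/ve) = exp(1774.7/24605.865515) = 1.07478977
m_prop = m_dry * (mr - 1) = 4937.7 * (1.07478977 - 1)
m_prop = 369.2894 kg

369.2894 kg


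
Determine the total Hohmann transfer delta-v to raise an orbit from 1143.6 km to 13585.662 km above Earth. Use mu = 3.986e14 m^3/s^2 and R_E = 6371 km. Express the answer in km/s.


r1 = 7514.6000 km = 7.5146e+06 m
r2 = 19956.6620 km = 1.9956662e+07 m
dv1 = sqrt(mu/r1)*(sqrt(2*r2/(r1+r2)) - 1) = 1495.7135 m/s
dv2 = sqrt(mu/r2)*(1 - sqrt(2*r1/(r1+r2))) = 1163.5246 m/s
total dv = |dv1| + |dv2| = 1495.7135 + 1163.5246 = 2659.2380 m/s = 2.6592 km/s

2.6592 km/s


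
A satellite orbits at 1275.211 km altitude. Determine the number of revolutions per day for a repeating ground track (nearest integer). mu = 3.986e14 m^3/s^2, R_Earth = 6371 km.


r = 7.646211e+06 m
T = 2*pi*sqrt(r^3/mu) = 6653.9669 s = 110.8994 min
revs/day = 1440 / 110.8994 = 12.9847
Rounded: 13 revolutions per day

13 revolutions per day


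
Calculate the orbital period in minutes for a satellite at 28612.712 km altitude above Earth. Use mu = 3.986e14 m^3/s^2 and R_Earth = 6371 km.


r = 34983.7120 km = 3.4983712e+07 m
T = 2*pi*sqrt(r^3/mu) = 2*pi*sqrt(4.2815169e+22 / 3.986e14)
T = 65119.3497 s = 1085.3225 min

1085.3225 minutes


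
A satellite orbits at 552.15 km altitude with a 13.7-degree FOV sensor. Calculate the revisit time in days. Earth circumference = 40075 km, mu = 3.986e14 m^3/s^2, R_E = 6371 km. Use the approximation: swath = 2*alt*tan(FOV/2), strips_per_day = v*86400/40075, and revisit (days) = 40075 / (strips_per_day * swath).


swath = 2*552.15*tan(0.1195551) = 132.6573 km
v = sqrt(mu/r) = 7587.8157 m/s = 7.5878 km/s
strips/day = v*86400/40075 = 7.5878*86400/40075 = 16.3590
coverage/day = strips * swath = 16.3590 * 132.6573 = 2170.1418 km
revisit = 40075 / 2170.1418 = 18.4665 days

18.4665 days


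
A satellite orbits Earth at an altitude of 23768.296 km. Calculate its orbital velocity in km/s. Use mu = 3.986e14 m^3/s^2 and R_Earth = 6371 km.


r = R_E + alt = 6371.0 + 23768.296 = 30139.2960 km = 3.0139296e+07 m
v = sqrt(mu/r) = sqrt(3.986e14 / 3.0139296e+07) = 3636.6549 m/s = 3.6367 km/s

3.6367 km/s


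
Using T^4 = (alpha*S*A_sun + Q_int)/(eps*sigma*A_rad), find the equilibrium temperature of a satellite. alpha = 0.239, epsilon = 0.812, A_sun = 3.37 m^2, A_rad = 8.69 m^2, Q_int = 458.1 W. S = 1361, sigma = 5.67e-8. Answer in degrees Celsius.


Numerator = alpha*S*A_sun + Q_int = 0.239*1361*3.37 + 458.1 = 1554.2902 W
Denominator = eps*sigma*A_rad = 0.812*5.67e-8*8.69 = 4.0009108e-07 W/K^4
T^4 = 3.884841e+09 K^4
T = 249.6568 K = -23.4932 C

-23.4932 degrees Celsius


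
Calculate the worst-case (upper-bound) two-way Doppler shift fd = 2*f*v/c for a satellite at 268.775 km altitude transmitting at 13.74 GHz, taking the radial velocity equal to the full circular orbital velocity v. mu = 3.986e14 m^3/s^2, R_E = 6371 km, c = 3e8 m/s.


r = 6.639775e+06 m
v = sqrt(mu/r) = 7748.0420 m/s (worst-case radial velocity)
f = 13.74 GHz = 1.374e+10 Hz
fd = 2*f*v/c = 2*1.374e+10*7748.0420/3.0e+08
fd = 709720.6464 Hz

709720.6464 Hz


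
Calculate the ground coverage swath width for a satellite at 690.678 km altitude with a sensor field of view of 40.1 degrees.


FOV = 40.1 deg = 0.699877 rad
swath = 2 * alt * tan(FOV/2) = 2 * 690.678 * tan(0.3499385)
swath = 2 * 690.678 * 0.3649588
swath = 504.1381 km

504.1381 km


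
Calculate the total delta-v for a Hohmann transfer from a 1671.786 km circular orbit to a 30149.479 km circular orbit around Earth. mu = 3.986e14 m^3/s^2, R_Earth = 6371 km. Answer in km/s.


r1 = 8042.7860 km = 8.042786e+06 m
r2 = 36520.4790 km = 3.6520479e+07 m
dv1 = sqrt(mu/r1)*(sqrt(2*r2/(r1+r2)) - 1) = 1972.9258 m/s
dv2 = sqrt(mu/r2)*(1 - sqrt(2*r1/(r1+r2))) = 1318.8372 m/s
total dv = |dv1| + |dv2| = 1972.9258 + 1318.8372 = 3291.7631 m/s = 3.2918 km/s

3.2918 km/s


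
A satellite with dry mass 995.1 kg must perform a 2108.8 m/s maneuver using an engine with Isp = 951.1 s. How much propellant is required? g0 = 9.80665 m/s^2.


ve = Isp * g0 = 951.1 * 9.80665 = 9327.104815 m/s
mass ratio = exp(dv/ve) = exp(2108.8/9327.104815) = 1.25369318
m_prop = m_dry * (mr - 1) = 995.1 * (1.25369318 - 1)
m_prop = 252.4501 kg

252.4501 kg


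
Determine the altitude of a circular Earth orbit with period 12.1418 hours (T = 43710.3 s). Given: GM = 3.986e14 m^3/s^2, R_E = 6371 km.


T = 43710.3 s
r = (mu*T^2/(4*pi^2))^(1/3) = (3.986e14 * 43710.3^2 / (4*pi^2))^(1/3)
r = 2.6819358e+07 m = 26819.3580 km
alt = r - R_E = 26819.3580 - 6371 = 20448.3580 km

20448.3580 km


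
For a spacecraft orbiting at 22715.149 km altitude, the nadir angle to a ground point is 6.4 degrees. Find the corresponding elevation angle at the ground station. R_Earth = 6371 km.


r = R_E + alt = 29086.1490 km
Law of sines in the satellite / Earth-center / ground-point triangle:
  sin(nadir)/R_E = sin(90 + el)/r  =>  cos(el) = (r/R_E)*sin(nadir)
cos(el) = (29086.1490 / 6371.0000) * sin(6.4 deg) = 0.5089
el = arccos(0.5089) = 59.4094 deg
(Earth-central angle = 90 - nadir - el = 24.1906 deg)

59.4094 degrees


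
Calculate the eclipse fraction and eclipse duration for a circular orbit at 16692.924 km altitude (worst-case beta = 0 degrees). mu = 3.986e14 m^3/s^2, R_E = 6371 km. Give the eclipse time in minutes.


r = 23063.9240 km
T = 580.9781 min
Eclipse fraction = arcsin(R_E/r)/pi = arcsin(6371.0000/23063.9240)/pi
= arcsin(0.2762323)/pi = 0.0890859
Eclipse duration = 0.0890859 * 580.9781 = 51.7570 min

51.7570 minutes


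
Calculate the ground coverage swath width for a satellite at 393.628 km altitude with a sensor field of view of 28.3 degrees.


FOV = 28.3 deg = 0.4939282 rad
swath = 2 * alt * tan(FOV/2) = 2 * 393.628 * tan(0.2469641)
swath = 2 * 393.628 * 0.2521106
swath = 198.4756 km

198.4756 km


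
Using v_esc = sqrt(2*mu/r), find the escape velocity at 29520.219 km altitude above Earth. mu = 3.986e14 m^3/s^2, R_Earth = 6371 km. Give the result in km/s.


r = 6371.0 + 29520.219 = 35891.2190 km = 3.5891219e+07 m
v_esc = sqrt(2*mu/r) = sqrt(2*3.986e14 / 3.5891219e+07)
v_esc = 4712.9143 m/s = 4.7129 km/s

4.7129 km/s


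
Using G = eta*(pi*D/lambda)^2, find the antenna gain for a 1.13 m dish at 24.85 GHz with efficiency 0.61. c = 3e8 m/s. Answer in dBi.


lambda = c/f = 3e8 / 2.485e+10 = 0.01207243 m
G = eta*(pi*D/lambda)^2 = 0.61*(pi*1.13/0.01207243)^2
G = 52746.8761 (linear)
G = 10*log10(52746.8761) = 47.2220 dBi

47.2220 dBi


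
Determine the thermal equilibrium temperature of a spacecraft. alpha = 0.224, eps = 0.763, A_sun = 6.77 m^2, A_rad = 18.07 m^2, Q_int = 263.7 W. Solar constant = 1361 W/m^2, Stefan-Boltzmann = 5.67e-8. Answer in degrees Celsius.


Numerator = alpha*S*A_sun + Q_int = 0.224*1361*6.77 + 263.7 = 2327.6293 W
Denominator = eps*sigma*A_rad = 0.763*5.67e-8*18.07 = 7.8174615e-07 W/K^4
T^4 = 2.9774746e+09 K^4
T = 233.5942 K = -39.5558 C

-39.5558 degrees Celsius


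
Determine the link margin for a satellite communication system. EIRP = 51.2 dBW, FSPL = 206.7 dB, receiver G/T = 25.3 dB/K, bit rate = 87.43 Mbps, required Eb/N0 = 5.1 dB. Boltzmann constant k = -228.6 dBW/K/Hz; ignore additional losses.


C/N0 = EIRP - FSPL + G/T - k = 51.2 - 206.7 + 25.3 - (-228.6)
C/N0 = 98.4000 dB-Hz
R_b = 87.43 Mbps = 8.743e+07 bps -> 10*log10(R_b) = 79.4166 dB-Hz
Eb/N0 = C/N0 - 10*log10(R_b) = 98.4000 - 79.4166 = 18.9834 dB
Margin = Eb/N0 - Eb/N0_req = 18.9834 - 5.1 = 13.8834 dB (link closes)

13.8834 dB


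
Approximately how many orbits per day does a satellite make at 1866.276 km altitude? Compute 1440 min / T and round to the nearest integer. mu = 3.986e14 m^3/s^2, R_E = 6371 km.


r = 8.237276e+06 m
T = 2*pi*sqrt(r^3/mu) = 7440.2349 s = 124.0039 min
revs/day = 1440 / 124.0039 = 11.6125
Rounded: 12 revolutions per day

12 revolutions per day


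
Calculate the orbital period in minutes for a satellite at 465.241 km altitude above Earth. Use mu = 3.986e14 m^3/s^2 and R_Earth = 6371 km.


r = 6836.2410 km = 6.836241e+06 m
T = 2*pi*sqrt(r^3/mu) = 2*pi*sqrt(3.1948619e+20 / 3.986e14)
T = 5625.1909 s = 93.7532 min

93.7532 minutes


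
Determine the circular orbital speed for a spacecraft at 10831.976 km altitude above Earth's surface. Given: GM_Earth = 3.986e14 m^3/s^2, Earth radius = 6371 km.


r = R_E + alt = 6371.0 + 10831.976 = 17202.9760 km = 1.7202976e+07 m
v = sqrt(mu/r) = sqrt(3.986e14 / 1.7202976e+07) = 4813.5652 m/s = 4.8136 km/s

4.8136 km/s


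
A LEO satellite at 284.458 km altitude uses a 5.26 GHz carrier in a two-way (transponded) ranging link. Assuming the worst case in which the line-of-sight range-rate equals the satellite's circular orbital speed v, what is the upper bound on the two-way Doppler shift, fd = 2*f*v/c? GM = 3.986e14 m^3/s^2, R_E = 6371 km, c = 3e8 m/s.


r = 6.655458e+06 m
v = sqrt(mu/r) = 7738.9078 m/s (worst-case radial velocity)
f = 5.26 GHz = 5.26e+09 Hz
fd = 2*f*v/c = 2*5.26e+09*7738.9078/3.0e+08
fd = 271377.7008 Hz

271377.7008 Hz


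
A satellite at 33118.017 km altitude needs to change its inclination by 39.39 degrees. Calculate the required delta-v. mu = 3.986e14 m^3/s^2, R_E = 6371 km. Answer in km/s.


r = 39489.0170 km = 3.9489017e+07 m
V = sqrt(mu/r) = 3177.0971 m/s
di = 39.39 deg = 0.6874852 rad
dV = 2*V*sin(di/2) = 2*3177.0971*sin(0.3437426)
dV = 2141.4467 m/s = 2.1414 km/s

2.1414 km/s


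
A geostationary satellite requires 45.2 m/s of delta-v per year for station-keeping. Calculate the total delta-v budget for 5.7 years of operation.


dV = rate * years = 45.2 * 5.7
dV = 257.6400 m/s

257.6400 m/s


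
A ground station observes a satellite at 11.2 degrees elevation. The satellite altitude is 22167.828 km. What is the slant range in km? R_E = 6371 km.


h = 22167.828 km, el = 11.2 deg
d = -R_E*sin(el) + sqrt((R_E*sin(el))^2 + 2*R_E*h + h^2)
d = -6371.0000*sin(0.1954769) + sqrt((6371.0000*0.1942344)^2 + 2*6371.0000*22167.828 + 22167.828^2)
d = 26608.6527 km

26608.6527 km


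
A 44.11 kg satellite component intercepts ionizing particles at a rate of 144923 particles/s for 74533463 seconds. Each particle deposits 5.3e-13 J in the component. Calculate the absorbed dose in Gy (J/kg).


Total energy deposited = rate * time * E_per
  = 144923 * 74533463 * 5.3e-13 = 5.7249 J
Dose = E_total / mass = 5.7249 / 44.11
Dose = 0.1297859 Gy

0.1298 Gy


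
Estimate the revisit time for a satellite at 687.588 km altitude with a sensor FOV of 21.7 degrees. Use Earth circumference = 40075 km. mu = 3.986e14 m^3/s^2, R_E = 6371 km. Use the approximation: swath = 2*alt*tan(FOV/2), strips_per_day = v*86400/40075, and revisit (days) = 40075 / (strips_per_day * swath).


swath = 2*687.588*tan(0.1893682) = 263.5728 km
v = sqrt(mu/r) = 7514.6668 m/s = 7.5147 km/s
strips/day = v*86400/40075 = 7.5147*86400/40075 = 16.2013
coverage/day = strips * swath = 16.2013 * 263.5728 = 4270.2227 km
revisit = 40075 / 4270.2227 = 9.3848 days

9.3848 days


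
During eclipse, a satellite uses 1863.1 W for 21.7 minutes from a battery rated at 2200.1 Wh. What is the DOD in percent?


E_used = P * t / 60 = 1863.1 * 21.7 / 60 = 673.8212 Wh
DOD = E_used / E_total * 100 = 673.8212 / 2200.1 * 100
DOD = 30.6268 %

30.6268 %


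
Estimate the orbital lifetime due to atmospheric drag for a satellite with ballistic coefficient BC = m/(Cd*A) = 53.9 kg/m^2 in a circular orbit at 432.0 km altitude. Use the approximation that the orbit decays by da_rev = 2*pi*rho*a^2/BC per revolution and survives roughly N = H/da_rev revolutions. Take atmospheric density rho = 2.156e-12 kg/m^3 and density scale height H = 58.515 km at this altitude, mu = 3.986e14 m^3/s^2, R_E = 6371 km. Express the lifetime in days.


a = R_E + alt = 6803.0000 km = 6.803e+06 m
da_rev = 2*pi*rho*a^2/BC = 2*pi*2.156e-12*(6.803e+06)^2/53.9 = 11.631636 m per revolution
N = H/da_rev = 58515.0000 m / 11.631636 m = 5030.6767 revolutions
P = 2*pi*sqrt(a^3/mu) = 5584.2124 s
lifetime = N*P = 5030.6767 * 5584.2124 = 2.8092367e+07 s = 325.1431 days

325.1431 days


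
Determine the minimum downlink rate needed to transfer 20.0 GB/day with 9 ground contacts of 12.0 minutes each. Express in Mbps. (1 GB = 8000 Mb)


total contact time = 9 * 12.0 * 60 = 6480.0000 s
data = 20.0 GB = 160000.0000 Mb
rate = 160000.0000 / 6480.0000 = 24.6914 Mbps

24.6914 Mbps


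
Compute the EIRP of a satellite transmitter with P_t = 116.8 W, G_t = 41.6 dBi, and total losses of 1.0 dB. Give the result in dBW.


Pt = 116.8 W = 20.6744 dBW
EIRP = Pt_dBW + Gt - losses = 20.6744 + 41.6 - 1.0 = 61.2744 dBW

61.2744 dBW


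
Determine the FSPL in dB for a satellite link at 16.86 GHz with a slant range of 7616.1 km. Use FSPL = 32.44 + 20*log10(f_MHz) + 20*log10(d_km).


f = 16.86 GHz = 16860.0000 MHz
d = 7616.1 km
FSPL = 32.44 + 20*log10(16860.0000) + 20*log10(7616.1)
FSPL = 32.44 + 84.5372 + 77.6347
FSPL = 194.6118 dB

194.6118 dB


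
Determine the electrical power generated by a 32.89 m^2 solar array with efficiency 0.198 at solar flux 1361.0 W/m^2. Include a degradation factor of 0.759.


P = area * eta * S * degradation
P = 32.89 * 0.198 * 1361.0 * 0.759
P = 6727.1167 W

6727.1167 W


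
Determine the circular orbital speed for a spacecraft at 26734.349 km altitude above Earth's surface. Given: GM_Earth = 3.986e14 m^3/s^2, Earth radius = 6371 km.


r = R_E + alt = 6371.0 + 26734.349 = 33105.3490 km = 3.3105349e+07 m
v = sqrt(mu/r) = sqrt(3.986e14 / 3.3105349e+07) = 3469.9208 m/s = 3.4699 km/s

3.4699 km/s


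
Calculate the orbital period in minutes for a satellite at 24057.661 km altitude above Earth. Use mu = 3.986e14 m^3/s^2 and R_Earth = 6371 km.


r = 30428.6610 km = 3.0428661e+07 m
T = 2*pi*sqrt(r^3/mu) = 2*pi*sqrt(2.8174001e+22 / 3.986e14)
T = 52824.5108 s = 880.4085 min

880.4085 minutes


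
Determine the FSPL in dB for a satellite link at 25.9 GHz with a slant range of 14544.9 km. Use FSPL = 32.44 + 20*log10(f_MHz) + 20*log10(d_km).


f = 25.9 GHz = 25900.0000 MHz
d = 14544.9 km
FSPL = 32.44 + 20*log10(25900.0000) + 20*log10(14544.9)
FSPL = 32.44 + 88.2660 + 83.2542
FSPL = 203.9602 dB

203.9602 dB


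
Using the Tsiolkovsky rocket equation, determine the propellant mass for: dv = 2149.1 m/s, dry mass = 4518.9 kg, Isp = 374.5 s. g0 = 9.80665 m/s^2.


ve = Isp * g0 = 374.5 * 9.80665 = 3672.590425 m/s
mass ratio = exp(dv/ve) = exp(2149.1/3672.590425) = 1.79530118
m_prop = m_dry * (mr - 1) = 4518.9 * (1.79530118 - 1)
m_prop = 3593.8865 kg

3593.8865 kg


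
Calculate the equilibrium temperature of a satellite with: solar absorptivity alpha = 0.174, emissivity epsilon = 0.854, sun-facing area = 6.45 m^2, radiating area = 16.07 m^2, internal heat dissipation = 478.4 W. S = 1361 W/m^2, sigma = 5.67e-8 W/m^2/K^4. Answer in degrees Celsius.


Numerator = alpha*S*A_sun + Q_int = 0.174*1361*6.45 + 478.4 = 2005.8503 W
Denominator = eps*sigma*A_rad = 0.854*5.67e-8*16.07 = 7.7813833e-07 W/K^4
T^4 = 2.5777554e+09 K^4
T = 225.3255 K = -47.8245 C

-47.8245 degrees Celsius


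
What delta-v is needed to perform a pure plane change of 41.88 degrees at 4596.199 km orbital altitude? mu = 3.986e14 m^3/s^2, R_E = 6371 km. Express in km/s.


r = 10967.1990 km = 1.0967199e+07 m
V = sqrt(mu/r) = 6028.6599 m/s
di = 41.88 deg = 0.7309439 rad
dV = 2*V*sin(di/2) = 2*6028.6599*sin(0.3654719)
dV = 4309.1669 m/s = 4.3092 km/s

4.3092 km/s


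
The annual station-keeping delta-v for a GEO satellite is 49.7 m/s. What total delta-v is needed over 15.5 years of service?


dV = rate * years = 49.7 * 15.5
dV = 770.3500 m/s

770.3500 m/s


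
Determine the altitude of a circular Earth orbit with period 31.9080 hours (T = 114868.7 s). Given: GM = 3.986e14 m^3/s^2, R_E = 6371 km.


T = 114868.7 s
r = (mu*T^2/(4*pi^2))^(1/3) = (3.986e14 * 114868.7^2 / (4*pi^2))^(1/3)
r = 5.1073269e+07 m = 51073.2690 km
alt = r - R_E = 51073.2690 - 6371 = 44702.2690 km

44702.2690 km


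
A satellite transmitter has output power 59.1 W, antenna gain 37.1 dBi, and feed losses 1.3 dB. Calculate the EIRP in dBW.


Pt = 59.1 W = 17.7159 dBW
EIRP = Pt_dBW + Gt - losses = 17.7159 + 37.1 - 1.3 = 53.5159 dBW

53.5159 dBW


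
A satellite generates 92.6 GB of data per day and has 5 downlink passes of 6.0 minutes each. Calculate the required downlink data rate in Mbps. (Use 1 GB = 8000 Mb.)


total contact time = 5 * 6.0 * 60 = 1800.0000 s
data = 92.6 GB = 740800.0000 Mb
rate = 740800.0000 / 1800.0000 = 411.5556 Mbps

411.5556 Mbps


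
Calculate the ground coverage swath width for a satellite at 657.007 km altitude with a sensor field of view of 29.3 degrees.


FOV = 29.3 deg = 0.5113815 rad
swath = 2 * alt * tan(FOV/2) = 2 * 657.007 * tan(0.2556907)
swath = 2 * 657.007 * 0.2614126
swath = 343.4998 km

343.4998 km


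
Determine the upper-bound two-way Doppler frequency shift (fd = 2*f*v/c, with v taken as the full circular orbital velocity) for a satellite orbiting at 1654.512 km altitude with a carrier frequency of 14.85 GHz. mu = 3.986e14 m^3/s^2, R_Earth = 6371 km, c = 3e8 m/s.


r = 8.025512e+06 m
v = sqrt(mu/r) = 7047.4544 m/s (worst-case radial velocity)
f = 14.85 GHz = 1.485e+10 Hz
fd = 2*f*v/c = 2*1.485e+10*7047.4544/3.0e+08
fd = 697697.9831 Hz

697697.9831 Hz


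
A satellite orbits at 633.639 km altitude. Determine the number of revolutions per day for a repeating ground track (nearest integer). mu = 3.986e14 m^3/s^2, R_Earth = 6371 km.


r = 7.004639e+06 m
T = 2*pi*sqrt(r^3/mu) = 5834.3148 s = 97.2386 min
revs/day = 1440 / 97.2386 = 14.8089
Rounded: 15 revolutions per day

15 revolutions per day


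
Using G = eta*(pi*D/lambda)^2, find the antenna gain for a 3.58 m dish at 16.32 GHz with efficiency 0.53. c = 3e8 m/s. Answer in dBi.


lambda = c/f = 3e8 / 1.632e+10 = 0.01838235 m
G = eta*(pi*D/lambda)^2 = 0.53*(pi*3.58/0.01838235)^2
G = 198398.9949 (linear)
G = 10*log10(198398.9949) = 52.9754 dBi

52.9754 dBi


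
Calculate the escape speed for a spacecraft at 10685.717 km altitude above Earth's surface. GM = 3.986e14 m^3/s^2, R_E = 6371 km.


r = 6371.0 + 10685.717 = 17056.7170 km = 1.7056717e+07 m
v_esc = sqrt(2*mu/r) = sqrt(2*3.986e14 / 1.7056717e+07)
v_esc = 6836.5331 m/s = 6.8365 km/s

6.8365 km/s


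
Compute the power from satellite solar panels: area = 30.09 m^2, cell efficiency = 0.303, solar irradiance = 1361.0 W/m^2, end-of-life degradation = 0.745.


P = area * eta * S * degradation
P = 30.09 * 0.303 * 1361.0 * 0.745
P = 9244.4103 W

9244.4103 W


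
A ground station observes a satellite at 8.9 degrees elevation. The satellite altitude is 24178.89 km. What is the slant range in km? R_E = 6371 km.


h = 24178.89 km, el = 8.9 deg
d = -R_E*sin(el) + sqrt((R_E*sin(el))^2 + 2*R_E*h + h^2)
d = -6371.0000*sin(0.1553343) + sqrt((6371.0000*0.1547104)^2 + 2*6371.0000*24178.89 + 24178.89^2)
d = 28908.7821 km

28908.7821 km


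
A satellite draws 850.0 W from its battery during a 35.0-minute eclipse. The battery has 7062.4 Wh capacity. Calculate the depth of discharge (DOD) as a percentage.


E_used = P * t / 60 = 850.0 * 35.0 / 60 = 495.8333 Wh
DOD = E_used / E_total * 100 = 495.8333 / 7062.4 * 100
DOD = 7.0207 %

7.0207 %


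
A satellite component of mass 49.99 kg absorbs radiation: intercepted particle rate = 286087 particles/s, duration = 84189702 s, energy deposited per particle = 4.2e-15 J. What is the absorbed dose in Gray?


Total energy deposited = rate * time * E_per
  = 286087 * 84189702 * 4.2e-15 = 0.1011594 J
Dose = E_total / mass = 0.1011594 / 49.99
Dose = 0.002023593 Gy

0.0020 Gy


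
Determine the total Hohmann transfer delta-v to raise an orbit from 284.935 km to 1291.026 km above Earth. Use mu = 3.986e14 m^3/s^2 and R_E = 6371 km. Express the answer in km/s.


r1 = 6655.9350 km = 6.655935e+06 m
r2 = 7662.0260 km = 7.662026e+06 m
dv1 = sqrt(mu/r1)*(sqrt(2*r2/(r1+r2)) - 1) = 267.2726 m/s
dv2 = sqrt(mu/r2)*(1 - sqrt(2*r1/(r1+r2))) = 258.0248 m/s
total dv = |dv1| + |dv2| = 267.2726 + 258.0248 = 525.2974 m/s = 0.5252974 km/s

0.5253 km/s


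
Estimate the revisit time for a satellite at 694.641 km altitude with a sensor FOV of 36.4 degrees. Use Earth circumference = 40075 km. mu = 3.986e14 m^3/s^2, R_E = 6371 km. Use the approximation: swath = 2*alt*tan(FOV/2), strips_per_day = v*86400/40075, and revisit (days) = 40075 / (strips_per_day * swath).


swath = 2*694.641*tan(0.3176499) = 456.7727 km
v = sqrt(mu/r) = 7510.9153 m/s = 7.5109 km/s
strips/day = v*86400/40075 = 7.5109*86400/40075 = 16.1932
coverage/day = strips * swath = 16.1932 * 456.7727 = 7396.6181 km
revisit = 40075 / 7396.6181 = 5.4180 days

5.4180 days


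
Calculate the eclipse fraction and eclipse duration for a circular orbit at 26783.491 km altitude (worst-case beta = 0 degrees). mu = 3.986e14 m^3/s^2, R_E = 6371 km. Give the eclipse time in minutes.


r = 33154.4910 km
T = 1001.3214 min
Eclipse fraction = arcsin(R_E/r)/pi = arcsin(6371.0000/33154.4910)/pi
= arcsin(0.192161)/pi = 0.06154958
Eclipse duration = 0.06154958 * 1001.3214 = 61.6309 min

61.6309 minutes


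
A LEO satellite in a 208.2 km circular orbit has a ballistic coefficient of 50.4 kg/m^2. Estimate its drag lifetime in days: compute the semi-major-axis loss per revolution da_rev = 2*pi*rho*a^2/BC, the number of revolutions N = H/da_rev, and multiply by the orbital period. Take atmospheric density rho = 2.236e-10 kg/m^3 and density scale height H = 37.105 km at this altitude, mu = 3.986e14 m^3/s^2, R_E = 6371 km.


a = R_E + alt = 6579.2000 km = 6.5792e+06 m
da_rev = 2*pi*rho*a^2/BC = 2*pi*2.236e-10*(6.5792e+06)^2/50.4 = 1206.611078 m per revolution
N = H/da_rev = 37105.0000 m / 1206.611078 m = 30.7514 revolutions
P = 2*pi*sqrt(a^3/mu) = 5310.9334 s
lifetime = N*P = 30.7514 * 5310.9334 = 163318.7253 s = 1.8903 days

1.8903 days


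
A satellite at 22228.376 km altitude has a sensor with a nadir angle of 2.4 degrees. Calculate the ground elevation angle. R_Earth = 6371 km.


r = R_E + alt = 28599.3760 km
Law of sines in the satellite / Earth-center / ground-point triangle:
  sin(nadir)/R_E = sin(90 + el)/r  =>  cos(el) = (r/R_E)*sin(nadir)
cos(el) = (28599.3760 / 6371.0000) * sin(2.4 deg) = 0.1879795
el = arccos(0.1879795) = 79.1651 deg
(Earth-central angle = 90 - nadir - el = 8.4349 deg)

79.1651 degrees


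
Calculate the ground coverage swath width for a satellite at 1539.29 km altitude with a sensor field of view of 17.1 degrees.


FOV = 17.1 deg = 0.2984513 rad
swath = 2 * alt * tan(FOV/2) = 2 * 1539.29 * tan(0.1492257)
swath = 2 * 1539.29 * 0.1503433
swath = 462.8438 km

462.8438 km


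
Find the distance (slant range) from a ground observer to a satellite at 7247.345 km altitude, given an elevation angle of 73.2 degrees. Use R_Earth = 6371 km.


h = 7247.345 km, el = 73.2 deg
d = -R_E*sin(el) + sqrt((R_E*sin(el))^2 + 2*R_E*h + h^2)
d = -6371.0000*sin(1.2776) + sqrt((6371.0000*0.9573195)^2 + 2*6371.0000*7247.345 + 7247.345^2)
d = 7394.1931 km

7394.1931 km


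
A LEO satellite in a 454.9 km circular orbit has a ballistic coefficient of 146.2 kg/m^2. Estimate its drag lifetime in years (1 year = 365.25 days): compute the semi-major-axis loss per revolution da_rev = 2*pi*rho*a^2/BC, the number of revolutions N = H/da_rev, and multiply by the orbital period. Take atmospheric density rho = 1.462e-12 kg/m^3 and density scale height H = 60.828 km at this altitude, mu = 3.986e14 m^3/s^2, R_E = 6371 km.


a = R_E + alt = 6825.9000 km = 6.8259e+06 m
da_rev = 2*pi*rho*a^2/BC = 2*pi*1.462e-12*(6.8259e+06)^2/146.2 = 2.927519 m per revolution
N = H/da_rev = 60828.0000 m / 2.927519 m = 20778.0040 revolutions
P = 2*pi*sqrt(a^3/mu) = 5612.4321 s
lifetime = N*P = 20778.0040 * 5612.4321 = 1.1661514e+08 s = 1349.7122 days
years = 1349.7122 / 365.25 = 3.6953 years

3.6953 years


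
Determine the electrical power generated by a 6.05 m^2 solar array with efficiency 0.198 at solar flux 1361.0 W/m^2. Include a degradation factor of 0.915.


P = area * eta * S * degradation
P = 6.05 * 0.198 * 1361.0 * 0.915
P = 1491.7628 W

1491.7628 W


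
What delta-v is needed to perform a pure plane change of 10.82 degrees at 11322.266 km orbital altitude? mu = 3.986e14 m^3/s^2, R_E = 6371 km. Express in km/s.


r = 17693.2660 km = 1.7693266e+07 m
V = sqrt(mu/r) = 4746.4034 m/s
di = 10.82 deg = 0.1888446 rad
dV = 2*V*sin(di/2) = 2*4746.4034*sin(0.09442231)
dV = 895.0015 m/s = 0.8950015 km/s

0.8950 km/s


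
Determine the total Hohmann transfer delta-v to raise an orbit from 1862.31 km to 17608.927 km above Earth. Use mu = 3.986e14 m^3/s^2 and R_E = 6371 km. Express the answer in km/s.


r1 = 8233.3100 km = 8.23331e+06 m
r2 = 23979.9270 km = 2.3979927e+07 m
dv1 = sqrt(mu/r1)*(sqrt(2*r2/(r1+r2)) - 1) = 1531.9596 m/s
dv2 = sqrt(mu/r2)*(1 - sqrt(2*r1/(r1+r2))) = 1162.0966 m/s
total dv = |dv1| + |dv2| = 1531.9596 + 1162.0966 = 2694.0562 m/s = 2.6941 km/s

2.6941 km/s


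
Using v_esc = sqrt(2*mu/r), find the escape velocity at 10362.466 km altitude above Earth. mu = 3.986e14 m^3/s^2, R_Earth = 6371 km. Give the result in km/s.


r = 6371.0 + 10362.466 = 16733.4660 km = 1.6733466e+07 m
v_esc = sqrt(2*mu/r) = sqrt(2*3.986e14 / 1.6733466e+07)
v_esc = 6902.2501 m/s = 6.9023 km/s

6.9023 km/s


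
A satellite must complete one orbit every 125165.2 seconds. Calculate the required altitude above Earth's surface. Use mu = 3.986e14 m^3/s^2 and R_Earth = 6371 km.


T = 125165.2 s
r = (mu*T^2/(4*pi^2))^(1/3) = (3.986e14 * 125165.2^2 / (4*pi^2))^(1/3)
r = 5.4081441e+07 m = 54081.4405 km
alt = r - R_E = 54081.4405 - 6371 = 47710.4405 km

47710.4405 km


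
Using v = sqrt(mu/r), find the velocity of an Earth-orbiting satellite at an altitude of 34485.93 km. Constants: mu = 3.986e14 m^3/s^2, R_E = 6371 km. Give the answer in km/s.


r = R_E + alt = 6371.0 + 34485.93 = 40856.9300 km = 4.085693e+07 m
v = sqrt(mu/r) = sqrt(3.986e14 / 4.085693e+07) = 3123.4588 m/s = 3.1235 km/s

3.1235 km/s


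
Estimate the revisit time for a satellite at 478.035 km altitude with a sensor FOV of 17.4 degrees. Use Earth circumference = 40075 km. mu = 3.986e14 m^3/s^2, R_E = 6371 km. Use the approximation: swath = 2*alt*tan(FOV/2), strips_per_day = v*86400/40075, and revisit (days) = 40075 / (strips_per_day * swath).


swath = 2*478.035*tan(0.1518436) = 146.2993 km
v = sqrt(mu/r) = 7628.7600 m/s = 7.6288 km/s
strips/day = v*86400/40075 = 7.6288*86400/40075 = 16.4473
coverage/day = strips * swath = 16.4473 * 146.2993 = 2406.2255 km
revisit = 40075 / 2406.2255 = 16.6547 days

16.6547 days


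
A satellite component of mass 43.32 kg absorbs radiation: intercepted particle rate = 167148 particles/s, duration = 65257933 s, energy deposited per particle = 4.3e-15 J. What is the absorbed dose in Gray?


Total energy deposited = rate * time * E_per
  = 167148 * 65257933 * 4.3e-15 = 0.04690325 J
Dose = E_total / mass = 0.04690325 / 43.32
Dose = 0.001082716 Gy

0.0011 Gy


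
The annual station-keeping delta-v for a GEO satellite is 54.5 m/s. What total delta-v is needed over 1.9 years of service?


dV = rate * years = 54.5 * 1.9
dV = 103.5500 m/s

103.5500 m/s


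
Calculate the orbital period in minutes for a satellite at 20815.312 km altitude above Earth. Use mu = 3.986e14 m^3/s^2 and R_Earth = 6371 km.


r = 27186.3120 km = 2.7186312e+07 m
T = 2*pi*sqrt(r^3/mu) = 2*pi*sqrt(2.0093282e+22 / 3.986e14)
T = 44610.4564 s = 743.5076 min

743.5076 minutes


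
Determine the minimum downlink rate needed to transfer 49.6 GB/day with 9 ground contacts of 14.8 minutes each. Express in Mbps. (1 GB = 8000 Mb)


total contact time = 9 * 14.8 * 60 = 7992.0000 s
data = 49.6 GB = 396800.0000 Mb
rate = 396800.0000 / 7992.0000 = 49.6496 Mbps

49.6496 Mbps


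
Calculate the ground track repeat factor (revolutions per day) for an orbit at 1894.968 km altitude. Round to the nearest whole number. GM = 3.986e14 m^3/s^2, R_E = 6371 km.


r = 8.265968e+06 m
T = 2*pi*sqrt(r^3/mu) = 7479.1424 s = 124.6524 min
revs/day = 1440 / 124.6524 = 11.5521
Rounded: 12 revolutions per day

12 revolutions per day


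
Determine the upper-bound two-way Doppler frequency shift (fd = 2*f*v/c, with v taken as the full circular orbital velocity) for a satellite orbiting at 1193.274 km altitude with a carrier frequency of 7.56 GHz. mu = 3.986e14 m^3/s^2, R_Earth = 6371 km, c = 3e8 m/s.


r = 7.564274e+06 m
v = sqrt(mu/r) = 7259.1375 m/s (worst-case radial velocity)
f = 7.56 GHz = 7.56e+09 Hz
fd = 2*f*v/c = 2*7.56e+09*7259.1375/3.0e+08
fd = 365860.5287 Hz

365860.5287 Hz


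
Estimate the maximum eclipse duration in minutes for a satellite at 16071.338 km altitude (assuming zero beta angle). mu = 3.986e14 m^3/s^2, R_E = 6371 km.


r = 22442.3380 km
T = 557.6505 min
Eclipse fraction = arcsin(R_E/r)/pi = arcsin(6371.0000/22442.3380)/pi
= arcsin(0.2838831)/pi = 0.09162276
Eclipse duration = 0.09162276 * 557.6505 = 51.0935 min

51.0935 minutes


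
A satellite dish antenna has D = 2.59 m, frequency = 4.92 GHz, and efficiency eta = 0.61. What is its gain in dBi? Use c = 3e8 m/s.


lambda = c/f = 3e8 / 4.92e+09 = 0.06097561 m
G = eta*(pi*D/lambda)^2 = 0.61*(pi*2.59/0.06097561)^2
G = 10862.1752 (linear)
G = 10*log10(10862.1752) = 40.3592 dBi

40.3592 dBi


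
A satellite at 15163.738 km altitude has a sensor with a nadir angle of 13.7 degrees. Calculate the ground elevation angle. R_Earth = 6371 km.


r = R_E + alt = 21534.7380 km
Law of sines in the satellite / Earth-center / ground-point triangle:
  sin(nadir)/R_E = sin(90 + el)/r  =>  cos(el) = (r/R_E)*sin(nadir)
cos(el) = (21534.7380 / 6371.0000) * sin(13.7 deg) = 0.8005411
el = arccos(0.8005411) = 36.8182 deg
(Earth-central angle = 90 - nadir - el = 39.4818 deg)

36.8182 degrees


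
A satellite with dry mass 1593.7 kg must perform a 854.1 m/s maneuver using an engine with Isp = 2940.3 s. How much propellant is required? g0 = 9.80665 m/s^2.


ve = Isp * g0 = 2940.3 * 9.80665 = 28834.492995 m/s
mass ratio = exp(dv/ve) = exp(854.1/28834.492995) = 1.03006383
m_prop = m_dry * (mr - 1) = 1593.7 * (1.03006383 - 1)
m_prop = 47.9127 kg

47.9127 kg


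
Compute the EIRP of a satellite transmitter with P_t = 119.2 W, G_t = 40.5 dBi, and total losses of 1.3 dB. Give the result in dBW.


Pt = 119.2 W = 20.7628 dBW
EIRP = Pt_dBW + Gt - losses = 20.7628 + 40.5 - 1.3 = 59.9628 dBW

59.9628 dBW


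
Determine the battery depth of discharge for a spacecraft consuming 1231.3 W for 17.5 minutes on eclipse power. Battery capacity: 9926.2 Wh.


E_used = P * t / 60 = 1231.3 * 17.5 / 60 = 359.1292 Wh
DOD = E_used / E_total * 100 = 359.1292 / 9926.2 * 100
DOD = 3.6180 %

3.6180 %


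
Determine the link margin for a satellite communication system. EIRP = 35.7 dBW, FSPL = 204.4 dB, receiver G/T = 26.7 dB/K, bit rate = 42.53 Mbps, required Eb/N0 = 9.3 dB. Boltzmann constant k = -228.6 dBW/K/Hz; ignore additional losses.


C/N0 = EIRP - FSPL + G/T - k = 35.7 - 204.4 + 26.7 - (-228.6)
C/N0 = 86.6000 dB-Hz
R_b = 42.53 Mbps = 4.253e+07 bps -> 10*log10(R_b) = 76.2870 dB-Hz
Eb/N0 = C/N0 - 10*log10(R_b) = 86.6000 - 76.2870 = 10.3130 dB
Margin = Eb/N0 - Eb/N0_req = 10.3130 - 9.3 = 1.0130 dB (link closes)

1.0130 dB


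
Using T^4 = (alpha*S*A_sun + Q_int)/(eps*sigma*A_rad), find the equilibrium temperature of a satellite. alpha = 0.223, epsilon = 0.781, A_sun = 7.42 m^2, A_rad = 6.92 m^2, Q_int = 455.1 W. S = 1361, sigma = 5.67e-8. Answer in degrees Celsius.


Numerator = alpha*S*A_sun + Q_int = 0.223*1361*7.42 + 455.1 = 2707.0923 W
Denominator = eps*sigma*A_rad = 0.781*5.67e-8*6.92 = 3.0643628e-07 W/K^4
T^4 = 8.8341114e+09 K^4
T = 306.5778 K = 33.4278 C

33.4278 degrees Celsius
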